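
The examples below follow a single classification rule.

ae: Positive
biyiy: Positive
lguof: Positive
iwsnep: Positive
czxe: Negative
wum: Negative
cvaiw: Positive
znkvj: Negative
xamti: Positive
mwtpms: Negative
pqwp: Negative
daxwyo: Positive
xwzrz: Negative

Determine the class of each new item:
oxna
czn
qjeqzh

A rule that fits every label: has ≥ 2 vowels — true of each 'Positive' example, false of each 'Negative' one.
oxna: 2 vowels — fits, so Positive.
czn: 0 vowels — does not satisfy this, so Negative.
qjeqzh: 1 vowel — does not satisfy this, so Negative.

Positive, Negative, Negative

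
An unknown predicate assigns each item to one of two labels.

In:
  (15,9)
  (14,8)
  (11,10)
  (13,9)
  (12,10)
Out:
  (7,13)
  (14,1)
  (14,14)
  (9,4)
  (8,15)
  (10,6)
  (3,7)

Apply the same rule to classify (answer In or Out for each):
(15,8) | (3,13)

In, Out

The distinguishing property — first > second AND sum ≥ 20 — holds for all the 'In' cases and none of the 'Out' cases.
(15,8): In (15 > 8, 15+8 = 23).
(3,13): Out (3 < 13, 3+13 = 16).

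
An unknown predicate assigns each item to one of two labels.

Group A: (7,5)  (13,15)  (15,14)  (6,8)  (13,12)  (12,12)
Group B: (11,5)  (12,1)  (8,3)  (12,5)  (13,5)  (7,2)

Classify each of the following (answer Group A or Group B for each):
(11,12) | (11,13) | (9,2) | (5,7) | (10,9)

Group A, Group A, Group B, Group A, Group A

The classifier is using: |first − second| ≤ 2.
(11,12) → |11−12| = 1 → Group A.
(11,13) → |11−13| = 2 → Group A.
(9,2) → |9−2| = 7 → Group B.
(5,7) → |5−7| = 2 → Group A.
(10,9) → |10−9| = 1 → Group A.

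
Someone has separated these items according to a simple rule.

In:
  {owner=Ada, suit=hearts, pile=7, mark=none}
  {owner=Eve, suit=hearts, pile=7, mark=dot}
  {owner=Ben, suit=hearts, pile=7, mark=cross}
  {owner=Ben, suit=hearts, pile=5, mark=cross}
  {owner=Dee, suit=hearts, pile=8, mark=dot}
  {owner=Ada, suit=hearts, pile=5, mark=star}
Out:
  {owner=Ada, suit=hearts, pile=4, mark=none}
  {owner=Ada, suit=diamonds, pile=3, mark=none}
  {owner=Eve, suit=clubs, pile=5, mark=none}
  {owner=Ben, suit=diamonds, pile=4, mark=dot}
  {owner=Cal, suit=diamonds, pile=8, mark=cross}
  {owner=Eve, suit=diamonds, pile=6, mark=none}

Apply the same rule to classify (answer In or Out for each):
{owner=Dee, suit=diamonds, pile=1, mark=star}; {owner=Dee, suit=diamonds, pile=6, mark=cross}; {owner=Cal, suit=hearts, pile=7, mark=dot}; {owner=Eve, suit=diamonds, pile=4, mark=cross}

Out, Out, In, Out

Rule: suit is hearts AND pile ≥ 5. This holds for each 'In' example and fails for each 'Out' one.
{owner=Dee, suit=diamonds, pile=1, mark=star}: suit is diamonds, pile = 1 — does not satisfy this, so Out. {owner=Dee, suit=diamonds, pile=6, mark=cross}: suit is diamonds, pile = 6 — does not satisfy this, so Out. {owner=Cal, suit=hearts, pile=7, mark=dot}: suit is hearts, pile = 7 — satisfies this, so In. {owner=Eve, suit=diamonds, pile=4, mark=cross}: suit is diamonds, pile = 4 — does not satisfy this, so Out.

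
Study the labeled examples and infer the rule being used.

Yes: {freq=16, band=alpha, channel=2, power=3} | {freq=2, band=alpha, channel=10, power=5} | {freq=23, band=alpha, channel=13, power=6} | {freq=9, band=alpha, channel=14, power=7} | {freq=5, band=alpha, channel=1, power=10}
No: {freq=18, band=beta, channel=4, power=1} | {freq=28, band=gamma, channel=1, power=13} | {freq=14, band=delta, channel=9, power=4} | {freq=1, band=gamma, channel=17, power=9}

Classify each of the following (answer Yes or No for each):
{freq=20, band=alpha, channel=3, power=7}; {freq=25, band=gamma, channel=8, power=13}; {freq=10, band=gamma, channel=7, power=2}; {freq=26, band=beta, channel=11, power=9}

The pattern is that an item is 'Yes' exactly when: band is alpha.
{freq=20, band=alpha, channel=3, power=7} → band is alpha → Yes.
{freq=25, band=gamma, channel=8, power=13} → band is gamma → No.
{freq=10, band=gamma, channel=7, power=2} → band is gamma → No.
{freq=26, band=beta, channel=11, power=9} → band is beta → No.

Yes, No, No, No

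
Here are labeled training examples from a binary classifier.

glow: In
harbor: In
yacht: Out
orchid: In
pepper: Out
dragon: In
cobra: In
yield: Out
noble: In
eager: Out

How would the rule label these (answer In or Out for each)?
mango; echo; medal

The pattern is that an item is 'In' exactly when: contains 'o'.
mango → has 'o' → In.
echo → has 'o' → In.
medal → no 'o' → Out.

In, In, Out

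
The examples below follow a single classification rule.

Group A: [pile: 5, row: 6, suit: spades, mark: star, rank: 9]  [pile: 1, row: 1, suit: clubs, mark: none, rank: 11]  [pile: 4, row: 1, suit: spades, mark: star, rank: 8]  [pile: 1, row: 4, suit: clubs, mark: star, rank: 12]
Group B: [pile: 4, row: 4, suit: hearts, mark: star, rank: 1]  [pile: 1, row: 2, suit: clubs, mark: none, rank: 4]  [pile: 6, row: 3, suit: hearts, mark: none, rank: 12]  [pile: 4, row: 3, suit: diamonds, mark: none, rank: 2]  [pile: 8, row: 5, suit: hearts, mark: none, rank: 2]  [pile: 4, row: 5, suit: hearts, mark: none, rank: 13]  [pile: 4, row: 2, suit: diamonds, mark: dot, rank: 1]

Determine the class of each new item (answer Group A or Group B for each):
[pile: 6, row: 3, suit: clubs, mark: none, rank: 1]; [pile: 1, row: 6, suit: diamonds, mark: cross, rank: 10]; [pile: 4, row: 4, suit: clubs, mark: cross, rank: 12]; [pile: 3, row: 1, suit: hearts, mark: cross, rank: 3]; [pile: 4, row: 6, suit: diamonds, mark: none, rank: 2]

The pattern is that an item is 'Group A' exactly when: suit is not hearts AND rank ≥ 8.

Group B, Group A, Group A, Group B, Group B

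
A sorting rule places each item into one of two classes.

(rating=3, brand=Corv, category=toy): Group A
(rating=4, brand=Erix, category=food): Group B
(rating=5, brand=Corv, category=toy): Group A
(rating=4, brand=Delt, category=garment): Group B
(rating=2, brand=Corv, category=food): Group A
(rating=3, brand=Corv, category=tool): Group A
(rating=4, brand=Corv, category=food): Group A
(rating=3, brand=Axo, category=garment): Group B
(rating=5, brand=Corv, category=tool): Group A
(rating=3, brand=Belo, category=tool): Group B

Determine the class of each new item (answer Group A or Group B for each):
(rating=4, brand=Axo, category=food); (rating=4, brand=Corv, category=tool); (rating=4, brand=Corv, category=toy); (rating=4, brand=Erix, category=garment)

Group B, Group A, Group A, Group B

Looking at the examples, the only property every 'Group A' case has and every 'Group B' case lacks is: brand is Corv.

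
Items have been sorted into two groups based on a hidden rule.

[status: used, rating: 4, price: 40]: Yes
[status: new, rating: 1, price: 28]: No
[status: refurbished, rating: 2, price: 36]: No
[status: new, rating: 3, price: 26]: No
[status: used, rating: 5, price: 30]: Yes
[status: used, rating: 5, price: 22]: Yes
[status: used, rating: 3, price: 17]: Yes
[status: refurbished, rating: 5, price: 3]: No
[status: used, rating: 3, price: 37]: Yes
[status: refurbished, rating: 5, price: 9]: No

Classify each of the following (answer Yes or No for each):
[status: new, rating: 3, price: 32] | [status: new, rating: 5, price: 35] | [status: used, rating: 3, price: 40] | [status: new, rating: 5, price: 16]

Comparing the two groups points to one rule — status is used.
[status: new, rating: 3, price: 32]: No (status is new).
[status: new, rating: 5, price: 35]: No (status is new).
[status: used, rating: 3, price: 40]: Yes (status is used).
[status: new, rating: 5, price: 16]: No (status is new).

No, No, Yes, No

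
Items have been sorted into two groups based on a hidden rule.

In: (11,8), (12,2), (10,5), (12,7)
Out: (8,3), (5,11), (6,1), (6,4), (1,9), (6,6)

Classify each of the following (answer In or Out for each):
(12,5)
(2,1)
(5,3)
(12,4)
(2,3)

In, Out, Out, In, Out

Every 'In' example satisfies: first ≥ 9. None of the 'Out' examples do.
(12,5) → first 12 → In.
(2,1) → first 2 → Out.
(5,3) → first 5 → Out.
(12,4) → first 12 → In.
(2,3) → first 2 → Out.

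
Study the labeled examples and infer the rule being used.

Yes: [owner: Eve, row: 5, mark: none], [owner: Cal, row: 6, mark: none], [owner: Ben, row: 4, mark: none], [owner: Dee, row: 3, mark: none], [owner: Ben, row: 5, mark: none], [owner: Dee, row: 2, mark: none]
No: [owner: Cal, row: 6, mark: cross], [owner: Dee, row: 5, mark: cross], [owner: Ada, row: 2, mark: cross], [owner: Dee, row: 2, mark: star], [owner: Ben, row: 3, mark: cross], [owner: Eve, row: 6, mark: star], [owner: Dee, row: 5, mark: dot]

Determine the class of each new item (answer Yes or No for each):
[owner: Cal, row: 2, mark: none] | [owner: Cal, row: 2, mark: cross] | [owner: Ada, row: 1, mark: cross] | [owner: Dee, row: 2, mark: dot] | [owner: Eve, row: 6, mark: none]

The distinguishing property — mark is none — holds for all the 'Yes' cases and none of the 'No' cases.
[owner: Cal, row: 2, mark: none] → mark is none → Yes. [owner: Cal, row: 2, mark: cross] → mark is cross → No. [owner: Ada, row: 1, mark: cross] → mark is cross → No. [owner: Dee, row: 2, mark: dot] → mark is dot → No. [owner: Eve, row: 6, mark: none] → mark is none → Yes.

Yes, No, No, No, Yes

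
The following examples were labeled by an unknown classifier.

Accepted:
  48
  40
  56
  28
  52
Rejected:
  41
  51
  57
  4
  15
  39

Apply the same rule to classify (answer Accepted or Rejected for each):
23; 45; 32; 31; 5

One predicate separates the groups cleanly: even AND at least 15.
23: 23 is odd, 23 ≥ 15, fails this test → Rejected. 45: 45 is odd, 45 ≥ 15, fails this test → Rejected. 32: 32 is even, 32 ≥ 15, fits → Accepted. 31: 31 is odd, 31 ≥ 15, fails this test → Rejected. 5: 5 is odd, 5 < 15, fails this test → Rejected.

Rejected, Rejected, Accepted, Rejected, Rejected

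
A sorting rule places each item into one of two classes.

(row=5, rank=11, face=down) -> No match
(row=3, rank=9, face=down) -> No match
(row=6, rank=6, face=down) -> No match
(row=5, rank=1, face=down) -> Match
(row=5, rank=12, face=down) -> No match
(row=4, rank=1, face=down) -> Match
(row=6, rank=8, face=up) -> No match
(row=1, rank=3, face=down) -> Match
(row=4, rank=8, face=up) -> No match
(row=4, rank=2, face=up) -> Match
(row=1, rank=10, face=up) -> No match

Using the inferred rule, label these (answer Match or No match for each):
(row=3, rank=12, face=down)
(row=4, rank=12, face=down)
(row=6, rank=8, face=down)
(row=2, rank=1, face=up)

The rule appears to be: rank ≤ 3.
(row=3, rank=12, face=down): rank = 12 — doesn't qualify, so No match.
(row=4, rank=12, face=down): rank = 12 — doesn't qualify, so No match.
(row=6, rank=8, face=down): rank = 8 — doesn't qualify, so No match.
(row=2, rank=1, face=up): rank = 1 — satisfies this, so Match.

No match, No match, No match, Match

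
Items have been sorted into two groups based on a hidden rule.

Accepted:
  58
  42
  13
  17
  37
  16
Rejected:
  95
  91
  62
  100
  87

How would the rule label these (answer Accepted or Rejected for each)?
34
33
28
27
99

Accepted, Accepted, Accepted, Accepted, Rejected

A rule that fits every label: at most 58 — true of each 'Accepted' example, false of each 'Rejected' one.
Accepted: 34, since 34 ≤ 58. Accepted: 33, since 33 ≤ 58. Accepted: 28, since 28 ≤ 58. Accepted: 27, since 27 ≤ 58. Rejected: 99, since 99 > 58.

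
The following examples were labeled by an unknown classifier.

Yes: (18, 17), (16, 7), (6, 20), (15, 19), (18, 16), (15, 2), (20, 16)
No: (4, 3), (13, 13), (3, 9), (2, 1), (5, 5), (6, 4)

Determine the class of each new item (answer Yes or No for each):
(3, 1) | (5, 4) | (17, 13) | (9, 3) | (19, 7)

No, No, Yes, No, Yes

All 'Yes' examples share one property — max ≥ 15 — and every 'No' example lacks it.
No: (3, 1), since max 3. No: (5, 4), since max 5. Yes: (17, 13), since max 17. No: (9, 3), since max 9. Yes: (19, 7), since max 19.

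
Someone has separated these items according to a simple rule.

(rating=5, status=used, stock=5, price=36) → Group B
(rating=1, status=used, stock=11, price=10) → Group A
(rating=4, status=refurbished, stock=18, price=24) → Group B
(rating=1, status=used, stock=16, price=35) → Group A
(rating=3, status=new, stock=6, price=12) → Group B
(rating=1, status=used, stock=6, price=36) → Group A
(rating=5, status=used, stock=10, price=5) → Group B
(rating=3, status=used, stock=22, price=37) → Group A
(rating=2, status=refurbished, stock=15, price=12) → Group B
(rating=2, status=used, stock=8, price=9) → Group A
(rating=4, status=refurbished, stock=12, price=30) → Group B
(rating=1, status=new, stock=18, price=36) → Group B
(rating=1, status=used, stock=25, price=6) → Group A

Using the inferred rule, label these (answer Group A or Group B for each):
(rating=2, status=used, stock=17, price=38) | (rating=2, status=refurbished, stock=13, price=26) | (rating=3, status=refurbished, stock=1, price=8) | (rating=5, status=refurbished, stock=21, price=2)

All 'Group A' examples share one property — status is used AND rating ≤ 3 — and every 'Group B' example lacks it.

Group A, Group B, Group B, Group B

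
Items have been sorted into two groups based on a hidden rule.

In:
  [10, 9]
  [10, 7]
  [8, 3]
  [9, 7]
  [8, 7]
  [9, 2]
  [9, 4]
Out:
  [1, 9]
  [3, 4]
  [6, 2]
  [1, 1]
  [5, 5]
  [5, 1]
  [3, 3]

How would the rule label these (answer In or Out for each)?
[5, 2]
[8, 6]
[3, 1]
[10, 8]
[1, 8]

Out, In, Out, In, Out

One predicate separates the groups cleanly: sum ≥ 11.
[5, 2]: 5+2 = 7 — does not pass, so Out.
[8, 6]: 8+6 = 14 — fits, so In.
[3, 1]: 3+1 = 4 — does not pass, so Out.
[10, 8]: 10+8 = 18 — fits, so In.
[1, 8]: 1+8 = 9 — does not pass, so Out.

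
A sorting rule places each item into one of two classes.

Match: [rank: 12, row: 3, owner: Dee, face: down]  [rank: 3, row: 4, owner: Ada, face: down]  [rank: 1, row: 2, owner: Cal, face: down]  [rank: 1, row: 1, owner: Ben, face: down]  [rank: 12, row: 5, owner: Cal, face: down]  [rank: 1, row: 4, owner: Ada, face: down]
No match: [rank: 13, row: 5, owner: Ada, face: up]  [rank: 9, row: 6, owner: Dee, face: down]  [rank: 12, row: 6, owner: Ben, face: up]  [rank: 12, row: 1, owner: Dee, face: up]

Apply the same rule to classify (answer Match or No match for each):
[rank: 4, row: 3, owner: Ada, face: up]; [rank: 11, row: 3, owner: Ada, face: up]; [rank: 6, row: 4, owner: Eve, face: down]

No match, No match, Match

The common property of the 'Match' items is: face is down AND row ≤ 5. No 'No match' item has it.
[rank: 4, row: 3, owner: Ada, face: up]: face is up, row = 3 — doesn't qualify, so No match.
[rank: 11, row: 3, owner: Ada, face: up]: face is up, row = 3 — doesn't qualify, so No match.
[rank: 6, row: 4, owner: Eve, face: down]: face is down, row = 4 — passes, so Match.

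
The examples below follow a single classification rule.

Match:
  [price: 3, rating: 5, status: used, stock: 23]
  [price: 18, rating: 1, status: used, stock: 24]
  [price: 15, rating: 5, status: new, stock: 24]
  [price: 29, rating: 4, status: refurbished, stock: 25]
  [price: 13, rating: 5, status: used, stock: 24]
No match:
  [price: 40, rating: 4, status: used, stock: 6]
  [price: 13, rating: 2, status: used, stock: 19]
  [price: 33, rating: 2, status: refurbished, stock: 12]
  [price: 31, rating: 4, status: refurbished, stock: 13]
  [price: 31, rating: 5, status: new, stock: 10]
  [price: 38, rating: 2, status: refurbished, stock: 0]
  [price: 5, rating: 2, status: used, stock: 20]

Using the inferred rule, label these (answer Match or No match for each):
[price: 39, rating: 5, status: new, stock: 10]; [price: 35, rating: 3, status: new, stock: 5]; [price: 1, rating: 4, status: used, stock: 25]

Rule: stock ≥ 23. This holds for each 'Match' example and fails for each 'No match' one.

No match, No match, Match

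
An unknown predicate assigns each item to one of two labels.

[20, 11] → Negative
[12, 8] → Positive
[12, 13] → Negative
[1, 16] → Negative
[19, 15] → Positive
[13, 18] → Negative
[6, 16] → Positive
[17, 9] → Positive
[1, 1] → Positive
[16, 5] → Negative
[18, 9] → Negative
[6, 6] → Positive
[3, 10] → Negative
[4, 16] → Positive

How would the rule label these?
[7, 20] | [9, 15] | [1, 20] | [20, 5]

Looking at the examples, the only property every 'Positive' case has and every 'Negative' case lacks is: sum is even.
[7, 20]: 7+20 = 27 — does not satisfy this, so Negative.
[9, 15]: 9+15 = 24 — qualifies, so Positive.
[1, 20]: 1+20 = 21 — does not satisfy this, so Negative.
[20, 5]: 20+5 = 25 — does not satisfy this, so Negative.

Negative, Positive, Negative, Negative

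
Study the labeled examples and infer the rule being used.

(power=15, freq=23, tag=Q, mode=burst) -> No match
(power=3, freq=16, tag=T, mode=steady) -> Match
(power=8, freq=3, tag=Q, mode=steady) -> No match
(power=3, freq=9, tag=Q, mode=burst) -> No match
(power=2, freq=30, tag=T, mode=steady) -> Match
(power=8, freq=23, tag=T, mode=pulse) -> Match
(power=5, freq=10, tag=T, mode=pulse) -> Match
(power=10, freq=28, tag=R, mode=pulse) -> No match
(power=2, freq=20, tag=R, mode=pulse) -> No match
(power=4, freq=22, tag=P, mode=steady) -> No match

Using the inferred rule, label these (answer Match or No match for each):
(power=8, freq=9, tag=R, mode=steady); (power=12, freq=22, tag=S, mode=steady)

No match, No match

The classifier is using: tag is T.
(power=8, freq=9, tag=R, mode=steady): tag is R, lacks this property → No match.
(power=12, freq=22, tag=S, mode=steady): tag is S, lacks this property → No match.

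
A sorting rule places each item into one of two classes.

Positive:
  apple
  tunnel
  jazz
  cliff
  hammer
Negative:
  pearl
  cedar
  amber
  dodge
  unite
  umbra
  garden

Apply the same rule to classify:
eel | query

Positive, Negative

Looking at the examples, the only property every 'Positive' case has and every 'Negative' case lacks is: has a double letter.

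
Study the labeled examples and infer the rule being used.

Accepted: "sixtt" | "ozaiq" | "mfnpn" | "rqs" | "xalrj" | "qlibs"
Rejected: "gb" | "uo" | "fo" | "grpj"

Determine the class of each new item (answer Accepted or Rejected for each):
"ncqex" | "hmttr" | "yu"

The pattern is that an item is 'Accepted' exactly when: odd length.
Accepted: "ncqex", since length 5. Accepted: "hmttr", since length 5. Rejected: "yu", since length 2.

Accepted, Accepted, Rejected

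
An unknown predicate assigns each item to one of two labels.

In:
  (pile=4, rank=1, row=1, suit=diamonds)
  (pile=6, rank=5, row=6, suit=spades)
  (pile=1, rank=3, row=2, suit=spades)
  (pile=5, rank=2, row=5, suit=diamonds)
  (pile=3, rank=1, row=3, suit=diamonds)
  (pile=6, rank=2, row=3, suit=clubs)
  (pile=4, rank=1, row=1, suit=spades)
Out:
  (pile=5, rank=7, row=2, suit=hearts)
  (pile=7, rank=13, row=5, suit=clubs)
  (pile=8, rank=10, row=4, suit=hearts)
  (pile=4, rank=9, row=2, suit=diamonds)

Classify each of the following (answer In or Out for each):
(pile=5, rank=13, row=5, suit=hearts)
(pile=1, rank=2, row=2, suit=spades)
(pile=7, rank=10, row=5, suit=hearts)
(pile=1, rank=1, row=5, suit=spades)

Out, In, Out, In

'In' ⟺ rank ≤ 5.
(pile=5, rank=13, row=5, suit=hearts): rank = 13 — doesn't qualify, so Out.
(pile=1, rank=2, row=2, suit=spades): rank = 2 — satisfies this, so In.
(pile=7, rank=10, row=5, suit=hearts): rank = 10 — doesn't qualify, so Out.
(pile=1, rank=1, row=5, suit=spades): rank = 1 — satisfies this, so In.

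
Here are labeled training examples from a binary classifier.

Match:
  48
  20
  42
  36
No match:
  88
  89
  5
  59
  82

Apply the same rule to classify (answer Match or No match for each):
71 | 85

One predicate separates the groups cleanly: even AND at most 48.
71: No match (71 is odd, 71 > 48). 85: No match (85 is odd, 85 > 48).

No match, No match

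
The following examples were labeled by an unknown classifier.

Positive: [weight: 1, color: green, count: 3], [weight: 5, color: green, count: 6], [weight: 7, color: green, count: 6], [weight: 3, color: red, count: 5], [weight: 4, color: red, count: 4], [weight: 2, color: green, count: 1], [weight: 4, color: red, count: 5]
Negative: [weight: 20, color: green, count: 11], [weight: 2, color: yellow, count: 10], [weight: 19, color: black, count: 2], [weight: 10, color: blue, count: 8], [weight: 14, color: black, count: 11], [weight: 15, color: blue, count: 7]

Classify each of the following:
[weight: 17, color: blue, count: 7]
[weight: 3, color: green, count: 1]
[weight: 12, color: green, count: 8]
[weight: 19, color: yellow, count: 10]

A rule that fits every label: weight ≤ 7 AND count ≤ 6 — true of each 'Positive' example, false of each 'Negative' one.
[weight: 17, color: blue, count: 7]: weight = 17, count = 7, doesn't match → Negative. [weight: 3, color: green, count: 1]: weight = 3, count = 1, satisfies this → Positive. [weight: 12, color: green, count: 8]: weight = 12, count = 8, doesn't match → Negative. [weight: 19, color: yellow, count: 10]: weight = 19, count = 10, doesn't match → Negative.

Negative, Positive, Negative, Negative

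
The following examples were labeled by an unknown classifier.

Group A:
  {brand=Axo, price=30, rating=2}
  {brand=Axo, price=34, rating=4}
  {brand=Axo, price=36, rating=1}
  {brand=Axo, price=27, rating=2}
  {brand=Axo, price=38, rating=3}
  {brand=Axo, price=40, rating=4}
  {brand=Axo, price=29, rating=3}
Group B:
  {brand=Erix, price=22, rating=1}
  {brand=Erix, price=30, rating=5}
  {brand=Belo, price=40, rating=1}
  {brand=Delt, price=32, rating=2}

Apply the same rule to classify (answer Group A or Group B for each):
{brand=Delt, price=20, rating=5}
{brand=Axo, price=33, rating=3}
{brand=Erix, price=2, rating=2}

Group B, Group A, Group B

Checking candidate rules against both groups, what survives is: brand is Axo.
{brand=Delt, price=20, rating=5} — brand is Delt, hence Group B. {brand=Axo, price=33, rating=3} — brand is Axo, hence Group A. {brand=Erix, price=2, rating=2} — brand is Erix, hence Group B.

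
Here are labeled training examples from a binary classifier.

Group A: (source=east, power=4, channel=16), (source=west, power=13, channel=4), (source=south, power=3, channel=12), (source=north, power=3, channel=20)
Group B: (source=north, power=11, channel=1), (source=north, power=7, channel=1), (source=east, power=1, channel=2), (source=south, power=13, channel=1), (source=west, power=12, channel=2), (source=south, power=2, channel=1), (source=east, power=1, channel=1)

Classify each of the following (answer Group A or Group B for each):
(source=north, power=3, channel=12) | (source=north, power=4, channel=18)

The simplest hypothesis consistent with all the labels is: channel ≥ 4.
(source=north, power=3, channel=12): channel = 12, passes → Group A.
(source=north, power=4, channel=18): channel = 18, passes → Group A.

Group A, Group A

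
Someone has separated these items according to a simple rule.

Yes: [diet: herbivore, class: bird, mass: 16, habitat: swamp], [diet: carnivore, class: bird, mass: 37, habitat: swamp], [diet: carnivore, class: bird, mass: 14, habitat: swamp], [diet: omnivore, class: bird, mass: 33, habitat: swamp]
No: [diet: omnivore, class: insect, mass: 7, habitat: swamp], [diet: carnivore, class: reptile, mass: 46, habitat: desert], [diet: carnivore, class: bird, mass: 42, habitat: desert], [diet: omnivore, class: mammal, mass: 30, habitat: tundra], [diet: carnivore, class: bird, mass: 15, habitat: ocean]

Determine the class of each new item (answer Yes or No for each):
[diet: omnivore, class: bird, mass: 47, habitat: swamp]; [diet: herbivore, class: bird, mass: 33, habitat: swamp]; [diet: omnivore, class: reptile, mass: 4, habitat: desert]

The distinguishing property — habitat is swamp AND class is bird — holds for all the 'Yes' cases and none of the 'No' cases.
Yes: [diet: omnivore, class: bird, mass: 47, habitat: swamp], since habitat is swamp, class is bird.
Yes: [diet: herbivore, class: bird, mass: 33, habitat: swamp], since habitat is swamp, class is bird.
No: [diet: omnivore, class: reptile, mass: 4, habitat: desert], since habitat is desert, class is reptile.

Yes, Yes, No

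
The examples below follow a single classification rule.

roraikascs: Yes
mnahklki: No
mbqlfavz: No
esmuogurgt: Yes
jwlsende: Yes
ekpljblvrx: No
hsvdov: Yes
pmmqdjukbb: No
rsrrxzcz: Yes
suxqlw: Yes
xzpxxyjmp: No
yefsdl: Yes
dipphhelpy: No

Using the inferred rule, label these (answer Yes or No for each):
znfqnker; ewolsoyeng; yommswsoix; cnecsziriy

No, Yes, Yes, Yes

Looking at the examples, the only property every 'Yes' case has and every 'No' case lacks is: contains 's'.
znfqnker: No (no 's').
ewolsoyeng: Yes (has 's').
yommswsoix: Yes (has 's').
cnecsziriy: Yes (has 's').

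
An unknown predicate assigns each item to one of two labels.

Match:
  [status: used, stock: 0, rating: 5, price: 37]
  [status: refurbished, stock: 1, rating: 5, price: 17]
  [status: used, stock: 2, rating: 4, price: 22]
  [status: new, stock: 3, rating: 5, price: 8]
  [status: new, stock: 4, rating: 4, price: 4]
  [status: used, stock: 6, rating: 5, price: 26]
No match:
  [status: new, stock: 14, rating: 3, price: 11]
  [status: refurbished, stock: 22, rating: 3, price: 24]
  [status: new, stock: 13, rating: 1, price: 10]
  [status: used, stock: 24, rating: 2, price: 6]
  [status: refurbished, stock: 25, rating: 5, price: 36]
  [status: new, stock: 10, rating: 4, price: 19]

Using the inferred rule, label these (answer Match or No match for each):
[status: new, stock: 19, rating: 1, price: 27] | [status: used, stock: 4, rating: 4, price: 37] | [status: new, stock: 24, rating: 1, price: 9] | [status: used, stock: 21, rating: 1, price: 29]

No match, Match, No match, No match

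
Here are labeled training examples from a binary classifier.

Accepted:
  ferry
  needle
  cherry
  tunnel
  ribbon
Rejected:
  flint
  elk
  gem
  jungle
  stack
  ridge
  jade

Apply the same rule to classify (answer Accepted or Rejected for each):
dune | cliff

Rejected, Accepted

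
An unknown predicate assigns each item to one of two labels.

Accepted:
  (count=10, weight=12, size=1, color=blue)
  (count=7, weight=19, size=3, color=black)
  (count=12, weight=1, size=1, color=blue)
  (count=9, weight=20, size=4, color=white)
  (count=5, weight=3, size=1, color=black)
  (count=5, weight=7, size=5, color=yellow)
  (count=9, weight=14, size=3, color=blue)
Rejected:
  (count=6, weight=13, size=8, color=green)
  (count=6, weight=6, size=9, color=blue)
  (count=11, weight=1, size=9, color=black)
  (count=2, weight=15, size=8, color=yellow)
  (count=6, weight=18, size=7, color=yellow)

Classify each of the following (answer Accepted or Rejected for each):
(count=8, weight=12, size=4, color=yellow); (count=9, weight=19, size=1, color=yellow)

Accepted, Accepted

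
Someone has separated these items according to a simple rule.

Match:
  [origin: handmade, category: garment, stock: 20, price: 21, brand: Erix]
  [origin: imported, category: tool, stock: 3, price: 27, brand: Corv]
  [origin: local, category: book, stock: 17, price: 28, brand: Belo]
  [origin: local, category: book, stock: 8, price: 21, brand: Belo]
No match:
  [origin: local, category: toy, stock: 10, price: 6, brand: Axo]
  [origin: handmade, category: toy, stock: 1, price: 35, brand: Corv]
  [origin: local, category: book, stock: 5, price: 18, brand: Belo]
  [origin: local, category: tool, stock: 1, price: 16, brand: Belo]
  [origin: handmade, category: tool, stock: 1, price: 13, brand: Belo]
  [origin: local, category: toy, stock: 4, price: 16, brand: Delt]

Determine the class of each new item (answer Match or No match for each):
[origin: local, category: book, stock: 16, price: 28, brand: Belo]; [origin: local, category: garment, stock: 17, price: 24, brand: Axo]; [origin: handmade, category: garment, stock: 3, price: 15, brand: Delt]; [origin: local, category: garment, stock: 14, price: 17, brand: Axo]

The rule appears to be: price ≥ 21 AND stock ≥ 3.
Match: [origin: local, category: book, stock: 16, price: 28, brand: Belo], since price = 28, stock = 16. Match: [origin: local, category: garment, stock: 17, price: 24, brand: Axo], since price = 24, stock = 17. No match: [origin: handmade, category: garment, stock: 3, price: 15, brand: Delt], since price = 15, stock = 3. No match: [origin: local, category: garment, stock: 14, price: 17, brand: Axo], since price = 17, stock = 14.

Match, Match, No match, No match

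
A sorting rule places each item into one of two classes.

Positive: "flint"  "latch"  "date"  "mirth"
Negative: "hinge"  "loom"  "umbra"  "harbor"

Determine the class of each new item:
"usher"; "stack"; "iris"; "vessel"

Negative, Positive, Negative, Negative

The classifier is using: contains 't'.
"usher" — no 't', hence Negative. "stack" — has 't', hence Positive. "iris" — no 't', hence Negative. "vessel" — no 't', hence Negative.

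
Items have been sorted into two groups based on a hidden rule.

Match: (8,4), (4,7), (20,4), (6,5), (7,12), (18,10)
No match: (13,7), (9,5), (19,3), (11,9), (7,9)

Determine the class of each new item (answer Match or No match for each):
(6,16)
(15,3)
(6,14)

Every 'Match' example satisfies: product is even. None of the 'No match' examples do.
(6,16) — 6·16 = 96, hence Match.
(15,3) — 15·3 = 45, hence No match.
(6,14) — 6·14 = 84, hence Match.

Match, No match, Match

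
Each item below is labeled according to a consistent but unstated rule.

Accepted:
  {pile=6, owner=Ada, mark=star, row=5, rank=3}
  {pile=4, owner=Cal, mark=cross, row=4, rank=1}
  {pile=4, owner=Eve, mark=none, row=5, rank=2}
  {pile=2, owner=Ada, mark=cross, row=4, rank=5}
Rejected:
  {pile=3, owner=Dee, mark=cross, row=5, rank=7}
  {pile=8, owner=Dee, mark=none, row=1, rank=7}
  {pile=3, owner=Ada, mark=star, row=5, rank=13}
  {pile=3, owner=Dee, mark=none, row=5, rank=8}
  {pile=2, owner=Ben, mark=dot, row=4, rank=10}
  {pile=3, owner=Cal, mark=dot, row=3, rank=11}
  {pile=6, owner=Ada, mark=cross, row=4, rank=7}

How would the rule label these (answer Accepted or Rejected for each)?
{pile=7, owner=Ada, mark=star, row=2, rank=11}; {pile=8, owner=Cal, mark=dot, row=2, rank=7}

One predicate separates the groups cleanly: rank ≤ 5.

Rejected, Rejected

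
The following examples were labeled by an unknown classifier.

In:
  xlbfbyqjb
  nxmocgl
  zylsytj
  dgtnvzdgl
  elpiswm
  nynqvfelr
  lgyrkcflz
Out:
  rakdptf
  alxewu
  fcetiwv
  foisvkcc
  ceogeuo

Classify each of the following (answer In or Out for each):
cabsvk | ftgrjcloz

Rule: odd length AND contains 'l'. This holds for each 'In' example and fails for each 'Out' one.

Out, In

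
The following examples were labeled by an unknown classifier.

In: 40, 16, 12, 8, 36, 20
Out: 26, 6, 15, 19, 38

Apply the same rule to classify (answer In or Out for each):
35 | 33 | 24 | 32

Out, Out, In, In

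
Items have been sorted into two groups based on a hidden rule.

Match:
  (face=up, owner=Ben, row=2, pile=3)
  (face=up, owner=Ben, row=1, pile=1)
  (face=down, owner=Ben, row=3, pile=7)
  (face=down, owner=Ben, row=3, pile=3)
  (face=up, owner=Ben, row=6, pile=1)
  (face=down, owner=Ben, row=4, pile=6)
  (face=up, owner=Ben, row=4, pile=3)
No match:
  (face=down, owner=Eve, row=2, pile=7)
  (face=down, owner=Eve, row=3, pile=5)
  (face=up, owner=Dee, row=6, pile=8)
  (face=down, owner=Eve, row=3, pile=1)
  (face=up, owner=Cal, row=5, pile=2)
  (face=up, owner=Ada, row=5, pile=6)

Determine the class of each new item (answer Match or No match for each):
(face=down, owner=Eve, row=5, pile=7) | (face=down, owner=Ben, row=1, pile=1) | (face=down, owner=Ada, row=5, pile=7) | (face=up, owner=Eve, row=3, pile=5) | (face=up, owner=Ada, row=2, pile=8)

A rule that fits every label: owner is Ben — true of each 'Match' example, false of each 'No match' one.
(face=down, owner=Eve, row=5, pile=7) → owner is Eve → No match.
(face=down, owner=Ben, row=1, pile=1) → owner is Ben → Match.
(face=down, owner=Ada, row=5, pile=7) → owner is Ada → No match.
(face=up, owner=Eve, row=3, pile=5) → owner is Eve → No match.
(face=up, owner=Ada, row=2, pile=8) → owner is Ada → No match.

No match, Match, No match, No match, No match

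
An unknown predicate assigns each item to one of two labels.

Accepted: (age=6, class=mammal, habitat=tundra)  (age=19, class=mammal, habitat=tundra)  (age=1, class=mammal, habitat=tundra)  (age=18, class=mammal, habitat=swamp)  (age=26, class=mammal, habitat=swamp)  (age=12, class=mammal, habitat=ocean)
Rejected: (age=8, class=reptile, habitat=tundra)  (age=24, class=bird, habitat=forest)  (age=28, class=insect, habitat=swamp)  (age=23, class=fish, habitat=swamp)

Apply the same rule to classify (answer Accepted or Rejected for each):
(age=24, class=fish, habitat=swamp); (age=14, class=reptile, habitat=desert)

The common property of the 'Accepted' items is: class is mammal. No 'Rejected' item has it.

Rejected, Rejected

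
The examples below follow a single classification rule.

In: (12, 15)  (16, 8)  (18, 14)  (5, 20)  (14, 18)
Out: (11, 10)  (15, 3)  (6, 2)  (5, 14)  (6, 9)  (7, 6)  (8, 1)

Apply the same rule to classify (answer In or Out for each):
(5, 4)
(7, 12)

Rule: sum ≥ 24. This holds for each 'In' example and fails for each 'Out' one.
(5, 4): Out (5+4 = 9). (7, 12): Out (7+12 = 19).

Out, Out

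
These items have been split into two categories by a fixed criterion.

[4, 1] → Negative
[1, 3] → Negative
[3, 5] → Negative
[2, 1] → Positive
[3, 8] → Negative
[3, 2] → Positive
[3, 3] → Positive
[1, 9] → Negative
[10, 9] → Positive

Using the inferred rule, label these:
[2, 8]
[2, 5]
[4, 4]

The distinguishing property — |first − second| ≤ 1 — holds for all the 'Positive' cases and none of the 'Negative' cases.
[2, 8] → |2−8| = 6 → Negative. [2, 5] → |2−5| = 3 → Negative. [4, 4] → |4−4| = 0 → Positive.

Negative, Negative, Positive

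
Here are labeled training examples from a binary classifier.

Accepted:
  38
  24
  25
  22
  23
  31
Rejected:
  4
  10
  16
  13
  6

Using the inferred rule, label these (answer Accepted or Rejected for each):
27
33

Accepted, Accepted

The classifier is using: at least 22.
27 — 27 ≥ 22, hence Accepted.
33 — 33 ≥ 22, hence Accepted.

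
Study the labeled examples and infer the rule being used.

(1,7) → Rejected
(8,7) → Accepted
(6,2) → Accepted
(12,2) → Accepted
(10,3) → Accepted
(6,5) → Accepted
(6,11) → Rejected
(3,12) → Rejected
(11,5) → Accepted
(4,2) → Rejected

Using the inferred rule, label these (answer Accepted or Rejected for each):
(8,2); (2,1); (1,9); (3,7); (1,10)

Every 'Accepted' example satisfies: first > second AND sum ≥ 8. None of the 'Rejected' examples do.
(8,2): 8 > 2, 8+2 = 10, checks out → Accepted. (2,1): 2 > 1, 2+1 = 3, does not satisfy this → Rejected. (1,9): 1 < 9, 1+9 = 10, does not satisfy this → Rejected. (3,7): 3 < 7, 3+7 = 10, does not satisfy this → Rejected. (1,10): 1 < 10, 1+10 = 11, does not satisfy this → Rejected.

Accepted, Rejected, Rejected, Rejected, Rejected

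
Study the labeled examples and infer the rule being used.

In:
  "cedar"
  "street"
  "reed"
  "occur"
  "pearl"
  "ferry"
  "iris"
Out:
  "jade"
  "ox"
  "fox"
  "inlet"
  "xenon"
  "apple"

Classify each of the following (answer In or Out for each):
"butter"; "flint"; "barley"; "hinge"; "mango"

In, Out, In, Out, Out

The simplest hypothesis consistent with all the labels is: contains 'r'.
"butter": has 'r', passes → In.
"flint": no 'r', does not fit → Out.
"barley": has 'r', passes → In.
"hinge": no 'r', does not fit → Out.
"mango": no 'r', does not fit → Out.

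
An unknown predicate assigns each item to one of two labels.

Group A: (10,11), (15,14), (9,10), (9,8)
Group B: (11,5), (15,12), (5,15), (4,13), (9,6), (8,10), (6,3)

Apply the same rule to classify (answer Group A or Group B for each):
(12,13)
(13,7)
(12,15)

Group A, Group B, Group B

All 'Group A' examples share one property — |first − second| ≤ 1 — and every 'Group B' example lacks it.
Group A: (12,13), since |12−13| = 1. Group B: (13,7), since |13−7| = 6. Group B: (12,15), since |12−15| = 3.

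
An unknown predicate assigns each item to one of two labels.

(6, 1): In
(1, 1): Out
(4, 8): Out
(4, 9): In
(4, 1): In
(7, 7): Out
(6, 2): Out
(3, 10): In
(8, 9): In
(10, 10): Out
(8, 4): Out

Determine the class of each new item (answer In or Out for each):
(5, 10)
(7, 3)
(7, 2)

Looking at the examples, the only property every 'In' case has and every 'Out' case lacks is: sum is odd.
(5, 10): 5+10 = 15, qualifies → In.
(7, 3): 7+3 = 10, fails this test → Out.
(7, 2): 7+2 = 9, qualifies → In.

In, Out, In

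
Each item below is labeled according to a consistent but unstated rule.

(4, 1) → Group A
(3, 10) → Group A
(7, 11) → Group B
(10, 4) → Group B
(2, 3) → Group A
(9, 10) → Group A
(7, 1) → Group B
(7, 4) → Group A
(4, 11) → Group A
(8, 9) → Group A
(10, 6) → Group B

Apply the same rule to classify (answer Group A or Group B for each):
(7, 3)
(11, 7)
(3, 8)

Group B, Group B, Group A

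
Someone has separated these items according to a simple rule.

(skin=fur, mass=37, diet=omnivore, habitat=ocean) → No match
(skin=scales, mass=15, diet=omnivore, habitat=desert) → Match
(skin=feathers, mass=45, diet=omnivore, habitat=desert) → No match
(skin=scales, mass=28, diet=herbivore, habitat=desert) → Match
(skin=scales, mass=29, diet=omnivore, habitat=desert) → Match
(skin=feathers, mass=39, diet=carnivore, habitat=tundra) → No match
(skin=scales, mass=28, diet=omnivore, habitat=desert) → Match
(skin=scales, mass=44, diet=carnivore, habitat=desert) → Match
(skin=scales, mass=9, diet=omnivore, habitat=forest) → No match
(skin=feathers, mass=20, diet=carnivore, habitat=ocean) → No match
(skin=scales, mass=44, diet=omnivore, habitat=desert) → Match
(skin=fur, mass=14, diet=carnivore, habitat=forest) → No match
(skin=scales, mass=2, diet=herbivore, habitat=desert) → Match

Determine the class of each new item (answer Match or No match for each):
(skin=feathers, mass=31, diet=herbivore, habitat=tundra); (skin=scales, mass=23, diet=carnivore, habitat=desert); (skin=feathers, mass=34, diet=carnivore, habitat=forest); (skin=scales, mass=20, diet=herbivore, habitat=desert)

No match, Match, No match, Match

A rule that fits every label: skin is scales AND habitat is desert — true of each 'Match' example, false of each 'No match' one.
(skin=feathers, mass=31, diet=herbivore, habitat=tundra) → skin is feathers, habitat is tundra → No match.
(skin=scales, mass=23, diet=carnivore, habitat=desert) → skin is scales, habitat is desert → Match.
(skin=feathers, mass=34, diet=carnivore, habitat=forest) → skin is feathers, habitat is forest → No match.
(skin=scales, mass=20, diet=herbivore, habitat=desert) → skin is scales, habitat is desert → Match.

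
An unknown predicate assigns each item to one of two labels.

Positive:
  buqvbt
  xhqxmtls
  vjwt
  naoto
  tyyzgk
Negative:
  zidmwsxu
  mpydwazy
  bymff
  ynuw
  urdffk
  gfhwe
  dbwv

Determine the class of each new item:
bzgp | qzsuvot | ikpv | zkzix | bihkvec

Negative, Positive, Negative, Negative, Negative

The distinguishing property — contains 't' — holds for all the 'Positive' cases and none of the 'Negative' cases.
bzgp: no 't', does not pass → Negative.
qzsuvot: has 't', matches → Positive.
ikpv: no 't', does not pass → Negative.
zkzix: no 't', does not pass → Negative.
bihkvec: no 't', does not pass → Negative.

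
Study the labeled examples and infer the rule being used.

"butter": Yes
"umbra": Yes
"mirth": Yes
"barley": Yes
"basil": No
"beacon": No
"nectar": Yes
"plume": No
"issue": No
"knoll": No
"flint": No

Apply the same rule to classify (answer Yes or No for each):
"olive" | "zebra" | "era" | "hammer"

Looking at the examples, the only property every 'Yes' case has and every 'No' case lacks is: contains 'r'.
"olive": No (no 'r').
"zebra": Yes (has 'r').
"era": Yes (has 'r').
"hammer": Yes (has 'r').

No, Yes, Yes, Yes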